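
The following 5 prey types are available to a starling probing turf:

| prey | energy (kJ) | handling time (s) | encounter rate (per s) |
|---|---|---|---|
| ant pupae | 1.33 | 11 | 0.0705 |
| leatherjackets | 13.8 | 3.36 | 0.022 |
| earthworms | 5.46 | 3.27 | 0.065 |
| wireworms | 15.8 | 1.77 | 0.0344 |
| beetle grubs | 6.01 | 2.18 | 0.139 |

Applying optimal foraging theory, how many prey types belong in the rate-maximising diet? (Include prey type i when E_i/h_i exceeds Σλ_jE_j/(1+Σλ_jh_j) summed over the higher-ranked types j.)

4

Profitabilities (E/h, kJ/s): wireworms 8.93, leatherjackets 4.11, beetle grubs 2.76, earthworms 1.67, ant pupae 0.121. Add prey in this order while the next type's profitability exceeds the intake rate on those already taken.
Rate on top 1: 0.5123. leatherjackets: 4.11 > 0.5123 → include.
Rate on top 2: 0.7465. beetle grubs: 2.76 > 0.7465 → include.
Rate on top 3: 1.17. earthworms: 1.67 > 1.17 → include.
Rate on top 4: 1.235. ant pupae: 0.121 < 1.235 → exclude; stop.
Optimal diet: wireworms, leatherjackets, beetle grubs, earthworms — 4 of 5 types.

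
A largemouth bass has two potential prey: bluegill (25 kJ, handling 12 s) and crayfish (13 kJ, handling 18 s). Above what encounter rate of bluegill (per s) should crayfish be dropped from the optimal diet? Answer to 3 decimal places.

0.044 per s

The zero-one rule: include crayfish iff E₂/h₂ > λE₁/(1+λh₁). Equality gives the switch point.
λE₁h₂ = E₂ + λE₂h₁ ⇒ λ = E₂/(E₁h₂ − E₂h₁) = 13/(450 − 156) = 0.04422 per s.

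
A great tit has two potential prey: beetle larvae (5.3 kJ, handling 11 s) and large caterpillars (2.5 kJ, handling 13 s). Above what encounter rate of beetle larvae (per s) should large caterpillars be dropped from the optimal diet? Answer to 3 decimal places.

At the threshold, the rate on beetle larvae alone equals the profitability of large caterpillars: λ·5.3/(1 + λ·11) = 2.5/13 = 0.1923.
Rearranging, λ(5.3 − 0.1923×11) = 0.1923, so λ = 0.1923/3.185 = 0.06039 per s.

0.060 per s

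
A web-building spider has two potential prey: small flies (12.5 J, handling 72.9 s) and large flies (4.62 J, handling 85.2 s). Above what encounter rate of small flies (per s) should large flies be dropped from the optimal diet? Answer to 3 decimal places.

0.006 per s

Drop large flies once their profitability E₂/h₂ falls below the rate achievable on small flies alone: E₂/h₂ = λE₁/(1 + λh₁).
Solve for λ: λE₁h₂ = E₂(1 + λh₁) → λ(E₁h₂ − E₂h₁) = E₂ → λ = E₂/(E₁h₂ − E₂h₁).
λ = 4.62/(12.5×85.2 − 4.62×72.9) = 4.62/728.2 = 0.006344 per s.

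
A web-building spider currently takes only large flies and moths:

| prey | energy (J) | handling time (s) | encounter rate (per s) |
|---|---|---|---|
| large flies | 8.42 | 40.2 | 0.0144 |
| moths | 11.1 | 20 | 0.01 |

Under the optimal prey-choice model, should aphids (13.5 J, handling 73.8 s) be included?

Intake rate on the current diet: R = (0.0144×8.42 + 0.01×11.1) / (1 + 0.0144×40.2 + 0.01×20) = 0.2322/1.779 = 0.1306 J/s.
Profitability of aphids: 13.5/73.8 = 0.1829 J/s.
Since 0.1829 > R, including aphids increases the long-run rate.

Yes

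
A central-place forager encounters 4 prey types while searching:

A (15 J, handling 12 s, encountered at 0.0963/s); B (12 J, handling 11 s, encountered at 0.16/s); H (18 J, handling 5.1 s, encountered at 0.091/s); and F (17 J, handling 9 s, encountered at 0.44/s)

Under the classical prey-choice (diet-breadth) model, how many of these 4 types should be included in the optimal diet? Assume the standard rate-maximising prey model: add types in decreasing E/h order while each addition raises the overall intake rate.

2

Profitabilities (E/h, J/s): H 3.53, F 1.89, A 1.25, B 1.09. Add prey in this order while the next type's profitability exceeds the intake rate on those already taken.
Rate on top 1: 1.119. F: 1.89 > 1.119 → include.
Rate on top 2: 1.681. A: 1.25 < 1.681 → exclude; stop.
Optimal diet: H, F — 2 of 4 types.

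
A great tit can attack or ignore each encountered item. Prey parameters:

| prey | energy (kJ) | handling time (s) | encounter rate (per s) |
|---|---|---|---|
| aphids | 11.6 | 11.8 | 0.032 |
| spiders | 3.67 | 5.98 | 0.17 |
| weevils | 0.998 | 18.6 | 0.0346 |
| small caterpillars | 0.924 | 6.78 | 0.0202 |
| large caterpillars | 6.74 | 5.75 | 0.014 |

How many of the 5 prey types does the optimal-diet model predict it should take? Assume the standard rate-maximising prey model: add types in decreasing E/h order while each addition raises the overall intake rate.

Profitabilities (E/h, kJ/s): large caterpillars 1.17, aphids 0.983, spiders 0.614, small caterpillars 0.136, weevils 0.0537. Add prey in this order while the next type's profitability exceeds the intake rate on those already taken.
Rate on top 1: 0.08733. aphids: 0.983 > 0.08733 → include.
Rate on top 2: 0.3193. spiders: 0.614 > 0.3193 → include.
Rate on top 3: 0.4402. small caterpillars: 0.136 < 0.4402 → exclude; stop.
Optimal diet: large caterpillars, aphids, spiders — 3 of 5 types.

3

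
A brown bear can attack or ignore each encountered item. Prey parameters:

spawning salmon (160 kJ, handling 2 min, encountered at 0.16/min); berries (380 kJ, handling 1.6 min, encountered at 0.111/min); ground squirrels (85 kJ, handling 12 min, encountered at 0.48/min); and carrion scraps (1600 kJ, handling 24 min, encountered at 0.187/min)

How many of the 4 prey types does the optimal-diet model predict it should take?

3

Profitabilities (E/h, kJ/min): berries 238, spawning salmon 80, carrion scraps 66.7, ground squirrels 7.08. Add prey in this order while the next type's profitability exceeds the intake rate on those already taken.
Rate on top 1: 35.82. spawning salmon: 80 > 35.82 → include.
Rate on top 2: 45.26. carrion scraps: 66.7 > 45.26 → include.
Rate on top 3: 61.31. ground squirrels: 7.08 < 61.31 → exclude; stop.
Optimal diet: berries, spawning salmon, carrion scraps — 3 of 4 types.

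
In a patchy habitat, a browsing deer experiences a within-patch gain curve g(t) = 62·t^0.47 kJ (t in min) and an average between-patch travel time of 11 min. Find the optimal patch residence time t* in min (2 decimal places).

9.75 min

Optimal t* satisfies g'(t*) = g(t*)/(T + t*).
g'(t) = 0.47·62·t^-0.53. Setting 0.47·62·t^-0.53 = 62·t^0.47/(11+t) gives 0.47(11+t) = t, so 0.53·t = 0.47×11.
t* = 0.47×11/0.53 = 9.755 min.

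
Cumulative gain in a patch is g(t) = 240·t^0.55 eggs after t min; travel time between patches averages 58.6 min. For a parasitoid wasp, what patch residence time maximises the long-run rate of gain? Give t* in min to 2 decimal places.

By the marginal value theorem, leave when the instantaneous gain rate g'(t) equals the habitat-wide average g(t)/(T + t).
g'(t) = 0.55·240·t^-0.45. Setting 0.55·240·t^-0.45 = 240·t^0.55/(58.6+t) gives 0.55(58.6+t) = t, so 0.45·t = 0.55×58.6.
t* = 0.55×58.6/0.45 = 71.62 min.

71.62 min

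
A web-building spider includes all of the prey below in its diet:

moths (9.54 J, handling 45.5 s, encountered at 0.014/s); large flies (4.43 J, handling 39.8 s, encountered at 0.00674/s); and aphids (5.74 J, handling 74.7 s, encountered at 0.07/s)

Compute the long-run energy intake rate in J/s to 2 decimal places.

0.08 J/s

R = Σλ_iE_i / (1 + Σλ_ih_i)
Numerator: 0.014×9.54 + 0.00674×4.43 + 0.07×5.74 = 0.5652
Denominator: 1 + 0.014×45.5 + 0.00674×39.8 + 0.07×74.7 = 7.134
R = 0.5652/7.134 = 0.07923 J/s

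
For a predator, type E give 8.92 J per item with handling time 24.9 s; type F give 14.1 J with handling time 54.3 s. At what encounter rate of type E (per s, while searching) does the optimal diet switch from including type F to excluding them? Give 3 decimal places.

Drop type F once their profitability E₂/h₂ falls below the rate achievable on type E alone: E₂/h₂ = λE₁/(1 + λh₁).
Solve for λ: λE₁h₂ = E₂(1 + λh₁) → λ(E₁h₂ − E₂h₁) = E₂ → λ = E₂/(E₁h₂ − E₂h₁).
λ = 14.1/(8.92×54.3 − 14.1×24.9) = 14.1/133.3 = 0.1058 per s.

0.106 per s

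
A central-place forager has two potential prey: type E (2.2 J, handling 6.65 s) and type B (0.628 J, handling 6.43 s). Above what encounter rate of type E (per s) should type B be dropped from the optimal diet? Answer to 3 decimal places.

Drop type B once their profitability E₂/h₂ falls below the rate achievable on type E alone: E₂/h₂ = λE₁/(1 + λh₁).
Solve for λ: λE₁h₂ = E₂(1 + λh₁) → λ(E₁h₂ − E₂h₁) = E₂ → λ = E₂/(E₁h₂ − E₂h₁).
λ = 0.628/(2.2×6.43 − 0.628×6.65) = 0.628/9.97 = 0.06299 per s.

0.063 per s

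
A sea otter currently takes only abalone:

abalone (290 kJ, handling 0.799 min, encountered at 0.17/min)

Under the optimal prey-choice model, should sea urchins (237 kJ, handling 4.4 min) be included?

Yes

On abalone alone, R = ΣλE/(1+Σλh) = 49.3/1.136 = 43.4 kJ/min.
Profitability of sea urchins: 237/4.4 = 53.86 kJ/min.
Since 53.86 > R, including sea urchins increases the long-run rate.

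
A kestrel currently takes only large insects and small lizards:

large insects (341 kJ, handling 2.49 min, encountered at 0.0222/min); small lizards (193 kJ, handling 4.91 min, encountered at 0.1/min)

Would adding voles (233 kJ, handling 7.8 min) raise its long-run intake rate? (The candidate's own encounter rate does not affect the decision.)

Yes

Current rate: (0.0222×341 + 0.1×193)/(1 + 0.0222×2.49 + 0.1×4.91) = 17.38 kJ/min.
Profitability of voles: 233/7.8 = 29.87 kJ/min.
29.87 > 17.38, so adding voles raises the average — include it.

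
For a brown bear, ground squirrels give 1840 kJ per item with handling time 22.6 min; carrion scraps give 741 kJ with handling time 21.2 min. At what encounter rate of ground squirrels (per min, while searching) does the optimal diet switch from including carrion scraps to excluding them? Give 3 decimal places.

Drop carrion scraps once their profitability E₂/h₂ falls below the rate achievable on ground squirrels alone: E₂/h₂ = λE₁/(1 + λh₁).
Solve for λ: λE₁h₂ = E₂(1 + λh₁) → λ(E₁h₂ − E₂h₁) = E₂ → λ = E₂/(E₁h₂ − E₂h₁).
λ = 741/(1840×21.2 − 741×22.6) = 741/2.226e+04 = 0.03329 per min.

0.033 per min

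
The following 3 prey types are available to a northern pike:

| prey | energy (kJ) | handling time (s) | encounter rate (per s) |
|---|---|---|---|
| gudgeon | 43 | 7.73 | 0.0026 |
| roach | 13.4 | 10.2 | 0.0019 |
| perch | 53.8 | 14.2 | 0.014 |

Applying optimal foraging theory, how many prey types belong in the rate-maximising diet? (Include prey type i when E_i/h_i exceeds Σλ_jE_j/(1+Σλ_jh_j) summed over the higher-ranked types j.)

Profitabilities (E/h, kJ/s): gudgeon 5.56, perch 3.79, roach 1.31. Add prey in this order while the next type's profitability exceeds the intake rate on those already taken.
Rate on top 1: 0.1096. perch: 3.79 > 0.1096 → include.
Rate on top 2: 0.7097. roach: 1.31 > 0.7097 → include.
Optimal diet: gudgeon, perch, roach — 3 of 3 types.

3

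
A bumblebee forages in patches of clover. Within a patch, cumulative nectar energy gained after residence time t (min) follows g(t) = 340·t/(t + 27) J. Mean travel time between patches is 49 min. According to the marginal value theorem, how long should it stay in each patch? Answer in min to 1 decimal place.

By the marginal value theorem, leave when the instantaneous gain rate g'(t) equals the habitat-wide average g(t)/(T + t).
g'(t) = 340·27/(t + 27)². Setting 340·27/(t+27)² = 340t/[(t+27)(49+t)] gives 27(49+t) = t(t+27), so t² = 27×49 = 1323.
t* = √1323 = 36.37 min.

36.4 min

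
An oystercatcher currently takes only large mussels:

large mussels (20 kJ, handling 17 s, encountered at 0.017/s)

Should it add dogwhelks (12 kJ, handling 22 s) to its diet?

Current rate: (0.017×20)/(1 + 0.017×17) = 0.2638 kJ/s.
dogwhelks: E/h = 12/22 = 0.5455 kJ/s.
0.5455 > 0.2638, so adding dogwhelks raises the average — include it.

Yes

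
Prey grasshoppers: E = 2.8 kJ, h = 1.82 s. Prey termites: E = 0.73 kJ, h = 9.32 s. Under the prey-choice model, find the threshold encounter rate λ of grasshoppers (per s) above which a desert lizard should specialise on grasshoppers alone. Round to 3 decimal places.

The zero-one rule: include termites iff E₂/h₂ > λE₁/(1+λh₁). Equality gives the switch point.
λE₁h₂ = E₂ + λE₂h₁ ⇒ λ = E₂/(E₁h₂ − E₂h₁) = 0.73/(26.1 − 1.329) = 0.02947 per s.

0.029 per s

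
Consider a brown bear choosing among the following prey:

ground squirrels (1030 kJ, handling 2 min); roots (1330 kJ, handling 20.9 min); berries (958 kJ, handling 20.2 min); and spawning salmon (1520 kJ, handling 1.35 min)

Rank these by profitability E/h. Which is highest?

In descending order of E/h:
spawning salmon: 1520/1.35 = 1.13e+03 kJ/min
ground squirrels: 1030/2 = 515 kJ/min
roots: 1330/20.9 = 63.6 kJ/min
berries: 958/20.2 = 47.4 kJ/min

spawning salmon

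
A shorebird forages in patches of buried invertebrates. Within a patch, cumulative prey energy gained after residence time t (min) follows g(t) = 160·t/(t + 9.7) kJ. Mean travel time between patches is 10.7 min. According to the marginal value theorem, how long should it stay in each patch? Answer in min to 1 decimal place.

10.2 min

Maximise g(t)/(T+t): set derivative to zero → g'(t)(T+t) = g(t).
g'(t) = 160·9.7/(t + 9.7)². Setting 160·9.7/(t+9.7)² = 160t/[(t+9.7)(10.7+t)] gives 9.7(10.7+t) = t(t+9.7), so t² = 9.7×10.7 = 103.8.
t* = √103.8 = 10.19 min.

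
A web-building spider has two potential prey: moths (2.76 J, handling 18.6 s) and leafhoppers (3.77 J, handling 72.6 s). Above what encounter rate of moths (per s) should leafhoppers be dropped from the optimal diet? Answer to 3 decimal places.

At the threshold, the rate on moths alone equals the profitability of leafhoppers: λ·2.76/(1 + λ·18.6) = 3.77/72.6 = 0.05193.
Rearranging, λ(2.76 − 0.05193×18.6) = 0.05193, so λ = 0.05193/1.794 = 0.02894 per s.

0.029 per s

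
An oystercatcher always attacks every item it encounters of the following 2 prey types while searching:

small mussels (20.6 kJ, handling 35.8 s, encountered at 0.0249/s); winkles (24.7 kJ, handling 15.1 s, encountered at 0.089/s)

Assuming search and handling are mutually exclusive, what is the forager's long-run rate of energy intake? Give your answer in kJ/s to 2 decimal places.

R = (0.0249×20.6 + 0.089×24.7) / (1 + 0.0249×35.8 + 0.089×15.1) = 2.711/3.235 = 0.838 kJ/s.

0.84 kJ/s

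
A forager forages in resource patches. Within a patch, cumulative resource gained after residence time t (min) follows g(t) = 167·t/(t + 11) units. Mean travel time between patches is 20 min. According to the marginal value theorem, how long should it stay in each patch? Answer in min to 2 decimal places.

Optimal t* satisfies g'(t*) = g(t*)/(T + t*).
g'(t) = 167·11/(t + 11)². Setting 167·11/(t+11)² = 167t/[(t+11)(20+t)] gives 11(20+t) = t(t+11), so t² = 11×20 = 220.
t* = √220 = 14.83 min.

14.83 min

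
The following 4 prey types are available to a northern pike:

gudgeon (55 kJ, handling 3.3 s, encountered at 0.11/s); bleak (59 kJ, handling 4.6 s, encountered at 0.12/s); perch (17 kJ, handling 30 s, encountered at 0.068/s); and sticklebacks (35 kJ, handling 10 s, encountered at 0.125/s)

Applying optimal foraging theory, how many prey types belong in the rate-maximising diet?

2

Profitabilities (E/h, kJ/s): gudgeon 16.7, bleak 12.8, sticklebacks 3.5, perch 0.567. Add prey in this order while the next type's profitability exceeds the intake rate on those already taken.
Rate on top 1: 4.439. bleak: 12.8 > 4.439 → include.
Rate on top 2: 6.856. sticklebacks: 3.5 < 6.856 → exclude; stop.
Optimal diet: gudgeon, bleak — 2 of 4 types.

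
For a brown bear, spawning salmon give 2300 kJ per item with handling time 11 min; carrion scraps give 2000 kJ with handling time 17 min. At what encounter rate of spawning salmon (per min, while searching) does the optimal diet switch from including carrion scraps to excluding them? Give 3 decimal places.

0.117 per min

At the threshold, the rate on spawning salmon alone equals the profitability of carrion scraps: λ·2300/(1 + λ·11) = 2000/17 = 117.6.
Rearranging, λ(2300 − 117.6×11) = 117.6, so λ = 117.6/1006 = 0.117 per min.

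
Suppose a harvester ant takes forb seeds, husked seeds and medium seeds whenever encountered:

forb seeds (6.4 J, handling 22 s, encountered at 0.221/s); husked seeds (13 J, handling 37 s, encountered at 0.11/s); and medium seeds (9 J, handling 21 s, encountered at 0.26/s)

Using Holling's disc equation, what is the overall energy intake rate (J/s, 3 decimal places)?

Energy encountered per unit search time: 0.221×6.4 + 0.11×13 + 0.26×9 = 5.184 J/s.
Handling time per unit search time: 0.221×22 + 0.11×37 + 0.26×21 = 14.39.
Rate = 5.184/(1 + 14.39) = 0.3368 J/s.

0.337 J/s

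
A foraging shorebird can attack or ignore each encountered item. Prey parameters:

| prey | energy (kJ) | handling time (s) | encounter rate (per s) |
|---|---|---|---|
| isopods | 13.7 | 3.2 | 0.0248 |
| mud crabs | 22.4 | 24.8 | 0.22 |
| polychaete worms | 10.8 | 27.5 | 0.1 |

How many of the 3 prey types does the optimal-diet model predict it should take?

Profitabilities (E/h, kJ/s): isopods 4.28, mud crabs 0.903, polychaete worms 0.393. Add prey in this order while the next type's profitability exceeds the intake rate on those already taken.
Rate on top 1: 0.3148. mud crabs: 0.903 > 0.3148 → include.
Rate on top 2: 0.806. polychaete worms: 0.393 < 0.806 → exclude; stop.
Optimal diet: isopods, mud crabs — 2 of 3 types.

2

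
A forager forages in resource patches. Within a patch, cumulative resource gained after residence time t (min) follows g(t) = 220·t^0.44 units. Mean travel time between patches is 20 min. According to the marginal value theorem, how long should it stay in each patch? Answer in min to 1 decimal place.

15.7 min

By the marginal value theorem, leave when the instantaneous gain rate g'(t) equals the habitat-wide average g(t)/(T + t).
g'(t) = 0.44·220·t^-0.56. Setting 0.44·220·t^-0.56 = 220·t^0.44/(20+t) gives 0.44(20+t) = t, so 0.56·t = 0.44×20.
t* = 0.44×20/0.56 = 15.71 min.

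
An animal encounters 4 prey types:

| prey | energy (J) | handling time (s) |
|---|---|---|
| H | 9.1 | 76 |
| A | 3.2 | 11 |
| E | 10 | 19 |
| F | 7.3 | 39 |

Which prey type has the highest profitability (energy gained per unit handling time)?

Profitability E/h (J/s): H = 9.1/76 = 0.12, A = 3.2/11 = 0.291, E = 10/19 = 0.526, F = 7.3/39 = 0.187.
Ranked: E > A > F > H.

E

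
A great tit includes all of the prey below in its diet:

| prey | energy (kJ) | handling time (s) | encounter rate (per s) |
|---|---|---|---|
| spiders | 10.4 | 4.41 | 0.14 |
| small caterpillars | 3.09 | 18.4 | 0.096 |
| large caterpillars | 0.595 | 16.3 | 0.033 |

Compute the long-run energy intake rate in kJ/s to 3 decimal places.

R = (0.14×10.4 + 0.096×3.09 + 0.033×0.595) / (1 + 0.14×4.41 + 0.096×18.4 + 0.033×16.3) = 1.772/3.922 = 0.4519 kJ/s.

0.452 kJ/s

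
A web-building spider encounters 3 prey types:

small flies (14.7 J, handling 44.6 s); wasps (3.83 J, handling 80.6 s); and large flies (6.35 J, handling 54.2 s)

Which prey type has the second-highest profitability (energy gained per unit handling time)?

large flies

Profitability E/h (J/s): small flies = 14.7/44.6 = 0.33, wasps = 3.83/80.6 = 0.0475, large flies = 6.35/54.2 = 0.117.
Ranked: small flies > large flies > wasps.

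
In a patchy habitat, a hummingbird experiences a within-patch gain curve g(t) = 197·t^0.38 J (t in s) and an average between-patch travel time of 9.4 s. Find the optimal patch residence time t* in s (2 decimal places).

5.76 s

Maximise g(t)/(T+t): set derivative to zero → g'(t)(T+t) = g(t).
g'(t) = 0.38·197·t^-0.62. Setting 0.38·197·t^-0.62 = 197·t^0.38/(9.4+t) gives 0.38(9.4+t) = t, so 0.62·t = 0.38×9.4.
t* = 0.38×9.4/0.62 = 5.761 s.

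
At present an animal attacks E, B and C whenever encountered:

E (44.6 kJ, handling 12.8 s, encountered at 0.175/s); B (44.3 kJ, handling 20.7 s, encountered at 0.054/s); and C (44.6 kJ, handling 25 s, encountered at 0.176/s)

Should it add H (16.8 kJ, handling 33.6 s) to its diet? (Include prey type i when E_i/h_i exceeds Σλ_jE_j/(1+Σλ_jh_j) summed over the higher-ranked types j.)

No

On E, B and C alone, R = ΣλE/(1+Σλh) = 18.05/8.758 = 2.061 kJ/s.
H: E/h = 16.8/33.6 = 0.5 kJ/s.
Since 0.5 < R, time spent handling H is better spent searching.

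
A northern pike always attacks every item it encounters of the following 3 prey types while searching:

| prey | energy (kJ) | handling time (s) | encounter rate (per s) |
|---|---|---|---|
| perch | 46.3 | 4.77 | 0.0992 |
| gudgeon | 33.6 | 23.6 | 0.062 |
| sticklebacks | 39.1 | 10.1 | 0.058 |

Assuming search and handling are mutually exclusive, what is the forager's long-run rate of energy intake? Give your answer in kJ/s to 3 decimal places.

Energy encountered per unit search time: 0.0992×46.3 + 0.062×33.6 + 0.058×39.1 = 8.944 kJ/s.
Handling time per unit search time: 0.0992×4.77 + 0.062×23.6 + 0.058×10.1 = 2.522.
Rate = 8.944/(1 + 2.522) = 2.539 kJ/s.

2.539 kJ/s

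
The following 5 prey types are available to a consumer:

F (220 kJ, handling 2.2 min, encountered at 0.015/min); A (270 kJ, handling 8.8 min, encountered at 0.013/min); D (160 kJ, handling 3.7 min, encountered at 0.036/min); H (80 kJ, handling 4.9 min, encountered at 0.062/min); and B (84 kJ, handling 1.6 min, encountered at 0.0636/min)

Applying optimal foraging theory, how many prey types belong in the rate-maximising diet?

5

Rank by E/h (kJ/min): F 100, B 52.5, D 43.2, A 30.7, H 16.3. Include each in turn until the next type's E/h falls below the running intake rate.
Rate on top 1: 3.195. B: 52.5 > 3.195 → include.
Rate on top 2: 7.616. D: 43.2 > 7.616 → include.
Rate on top 3: 11.36. A: 30.7 > 11.36 → include.
Rate on top 4: 12.96. H: 16.3 > 12.96 → include.
Optimal diet: F, B, D, A, H — 5 of 5 types.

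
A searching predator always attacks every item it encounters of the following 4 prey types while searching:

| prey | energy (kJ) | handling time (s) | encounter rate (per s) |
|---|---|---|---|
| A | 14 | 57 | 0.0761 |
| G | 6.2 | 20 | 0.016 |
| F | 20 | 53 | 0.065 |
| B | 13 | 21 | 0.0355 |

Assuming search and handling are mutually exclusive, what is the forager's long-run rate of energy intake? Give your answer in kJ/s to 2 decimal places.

Energy encountered per unit search time: 0.0761×14 + 0.016×6.2 + 0.065×20 + 0.0355×13 = 2.926 kJ/s.
Handling time per unit search time: 0.0761×57 + 0.016×20 + 0.065×53 + 0.0355×21 = 8.848.
Rate = 2.926/(1 + 8.848) = 0.2971 kJ/s.

0.30 kJ/s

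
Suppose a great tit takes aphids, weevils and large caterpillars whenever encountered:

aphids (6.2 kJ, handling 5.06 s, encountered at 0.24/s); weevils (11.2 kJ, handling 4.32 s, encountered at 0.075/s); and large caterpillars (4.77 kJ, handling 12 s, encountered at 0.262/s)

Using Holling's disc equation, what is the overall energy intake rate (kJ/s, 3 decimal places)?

0.630 kJ/s

R = (0.24×6.2 + 0.075×11.2 + 0.262×4.77) / (1 + 0.24×5.06 + 0.075×4.32 + 0.262×12) = 3.578/5.682 = 0.6296 kJ/s.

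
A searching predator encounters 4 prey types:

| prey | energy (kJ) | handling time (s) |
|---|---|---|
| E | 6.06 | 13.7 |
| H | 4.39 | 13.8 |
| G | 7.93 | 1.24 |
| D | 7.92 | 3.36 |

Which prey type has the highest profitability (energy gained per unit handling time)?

Profitability E/h (kJ/s): E = 6.06/13.7 = 0.442, H = 4.39/13.8 = 0.318, G = 7.93/1.24 = 6.4, D = 7.92/3.36 = 2.36.
Ranked: G > D > E > H.

G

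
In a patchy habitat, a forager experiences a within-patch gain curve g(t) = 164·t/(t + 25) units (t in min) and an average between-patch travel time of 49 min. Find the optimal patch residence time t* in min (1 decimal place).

Optimal t* satisfies g'(t*) = g(t*)/(T + t*).
g'(t) = 164·25/(t + 25)². Setting 164·25/(t+25)² = 164t/[(t+25)(49+t)] gives 25(49+t) = t(t+25), so t² = 25×49 = 1225.
t* = √1225 = 35 min.

35.0 min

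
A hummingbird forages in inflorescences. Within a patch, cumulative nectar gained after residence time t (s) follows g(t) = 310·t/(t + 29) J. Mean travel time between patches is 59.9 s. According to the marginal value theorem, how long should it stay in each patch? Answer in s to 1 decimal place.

Optimal t* satisfies g'(t*) = g(t*)/(T + t*).
g'(t) = 310·29/(t + 29)². Setting 310·29/(t+29)² = 310t/[(t+29)(59.9+t)] gives 29(59.9+t) = t(t+29), so t² = 29×59.9 = 1737.
t* = √1737 = 41.68 s.

41.7 s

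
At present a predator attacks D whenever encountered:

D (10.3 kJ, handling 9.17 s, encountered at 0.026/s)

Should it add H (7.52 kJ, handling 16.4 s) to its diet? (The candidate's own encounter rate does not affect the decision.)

On D alone, R = ΣλE/(1+Σλh) = 0.2678/1.238 = 0.2162 kJ/s.
Profitability of H: 7.52/16.4 = 0.4585 kJ/s.
0.4585 > 0.2162, so adding H raises the average — include it.

Yes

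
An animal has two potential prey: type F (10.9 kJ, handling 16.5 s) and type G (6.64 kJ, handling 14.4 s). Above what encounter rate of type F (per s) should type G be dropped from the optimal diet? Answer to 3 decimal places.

0.140 per s

Drop type G once their profitability E₂/h₂ falls below the rate achievable on type F alone: E₂/h₂ = λE₁/(1 + λh₁).
Solve for λ: λE₁h₂ = E₂(1 + λh₁) → λ(E₁h₂ − E₂h₁) = E₂ → λ = E₂/(E₁h₂ − E₂h₁).
λ = 6.64/(10.9×14.4 − 6.64×16.5) = 6.64/47.4 = 0.1401 per s.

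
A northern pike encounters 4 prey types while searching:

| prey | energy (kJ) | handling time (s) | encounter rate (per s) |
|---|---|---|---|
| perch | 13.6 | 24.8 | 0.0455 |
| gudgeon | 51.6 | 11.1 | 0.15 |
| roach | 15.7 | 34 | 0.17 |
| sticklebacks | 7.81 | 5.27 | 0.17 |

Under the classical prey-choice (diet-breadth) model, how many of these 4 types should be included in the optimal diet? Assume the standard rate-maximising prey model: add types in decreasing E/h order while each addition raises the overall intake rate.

1

E/h in descending order: gudgeon 4.65, sticklebacks 1.48, perch 0.548, roach 0.462 kJ/s. The optimal diet is the largest prefix of this list for which every included type satisfies E_i/h_i > R on the types above it.
Rate on top 1: 2.904. sticklebacks: 1.48 < 2.904 → exclude; stop.
Optimal diet: gudgeon — 1 of 4 types.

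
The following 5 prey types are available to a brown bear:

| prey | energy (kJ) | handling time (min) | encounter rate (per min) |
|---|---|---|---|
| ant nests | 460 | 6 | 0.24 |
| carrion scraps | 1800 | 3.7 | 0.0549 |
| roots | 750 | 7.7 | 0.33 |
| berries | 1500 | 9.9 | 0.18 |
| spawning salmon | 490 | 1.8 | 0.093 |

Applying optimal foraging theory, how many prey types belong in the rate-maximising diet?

Rank by E/h (kJ/min): carrion scraps 486, spawning salmon 272, berries 152, roots 97.4, ant nests 76.7. Include each in turn until the next type's E/h falls below the running intake rate.
Rate on top 1: 82.14. spawning salmon: 272 > 82.14 → include.
Rate on top 2: 105.4. berries: 152 > 105.4 → include.
Rate on top 3: 131.4. roots: 97.4 < 131.4 → exclude; stop.
Optimal diet: carrion scraps, spawning salmon, berries — 3 of 5 types.

3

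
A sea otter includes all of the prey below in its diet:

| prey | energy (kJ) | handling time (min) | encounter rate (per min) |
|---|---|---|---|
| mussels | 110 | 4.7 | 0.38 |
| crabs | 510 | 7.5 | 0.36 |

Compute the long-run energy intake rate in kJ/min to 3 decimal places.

Energy encountered per unit search time: 0.38×110 + 0.36×510 = 225.4 kJ/min.
Handling time per unit search time: 0.38×4.7 + 0.36×7.5 = 4.486.
Rate = 225.4/(1 + 4.486) = 41.09 kJ/min.

41.086 kJ/min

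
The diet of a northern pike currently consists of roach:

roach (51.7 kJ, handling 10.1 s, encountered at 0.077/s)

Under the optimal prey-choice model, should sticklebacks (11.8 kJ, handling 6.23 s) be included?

Intake rate on the current diet: R = (0.077×51.7) / (1 + 0.077×10.1) = 3.981/1.778 = 2.239 kJ/s.
Profitability of sticklebacks: 11.8/6.23 = 1.894 kJ/s.
Since 1.894 < R, time spent handling sticklebacks is better spent searching.

No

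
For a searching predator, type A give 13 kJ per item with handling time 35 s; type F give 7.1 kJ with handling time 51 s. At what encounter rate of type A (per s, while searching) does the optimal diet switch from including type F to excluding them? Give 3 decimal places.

0.017 per s

Drop type F once their profitability E₂/h₂ falls below the rate achievable on type A alone: E₂/h₂ = λE₁/(1 + λh₁).
Solve for λ: λE₁h₂ = E₂(1 + λh₁) → λ(E₁h₂ − E₂h₁) = E₂ → λ = E₂/(E₁h₂ − E₂h₁).
λ = 7.1/(13×51 − 7.1×35) = 7.1/414.5 = 0.01713 per s.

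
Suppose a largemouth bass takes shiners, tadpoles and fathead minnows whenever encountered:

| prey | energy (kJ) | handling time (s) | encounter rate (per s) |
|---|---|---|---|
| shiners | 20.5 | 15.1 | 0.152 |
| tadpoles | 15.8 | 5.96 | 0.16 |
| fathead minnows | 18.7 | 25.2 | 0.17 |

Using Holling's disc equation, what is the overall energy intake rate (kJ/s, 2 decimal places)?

Energy encountered per unit search time: 0.152×20.5 + 0.16×15.8 + 0.17×18.7 = 8.823 kJ/s.
Handling time per unit search time: 0.152×15.1 + 0.16×5.96 + 0.17×25.2 = 7.533.
Rate = 8.823/(1 + 7.533) = 1.034 kJ/s.

1.03 kJ/s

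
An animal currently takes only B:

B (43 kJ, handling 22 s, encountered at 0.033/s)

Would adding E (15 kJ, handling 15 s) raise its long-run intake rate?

Yes

On B alone, R = ΣλE/(1+Σλh) = 1.419/1.726 = 0.8221 kJ/s.
Profitability of E: 15/15 = 1 kJ/s.
Since 1 > R, including E increases the long-run rate.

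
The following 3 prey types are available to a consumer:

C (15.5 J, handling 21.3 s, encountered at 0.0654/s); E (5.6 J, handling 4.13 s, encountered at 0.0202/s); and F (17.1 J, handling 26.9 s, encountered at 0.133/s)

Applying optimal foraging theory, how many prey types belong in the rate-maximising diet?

3

Rank by E/h (J/s): E 1.36, C 0.728, F 0.636. Include each in turn until the next type's E/h falls below the running intake rate.
Rate on top 1: 0.1044. C: 0.728 > 0.1044 → include.
Rate on top 2: 0.455. F: 0.636 > 0.455 → include.
Optimal diet: E, C, F — 3 of 3 types.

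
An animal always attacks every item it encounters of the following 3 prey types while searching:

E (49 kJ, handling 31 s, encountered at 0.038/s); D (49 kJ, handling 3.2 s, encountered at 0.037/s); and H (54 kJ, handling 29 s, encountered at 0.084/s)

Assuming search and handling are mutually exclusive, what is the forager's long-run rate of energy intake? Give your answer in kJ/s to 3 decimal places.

1.735 kJ/s

R = (0.038×49 + 0.037×49 + 0.084×54) / (1 + 0.038×31 + 0.037×3.2 + 0.084×29) = 8.211/4.732 = 1.735 kJ/s.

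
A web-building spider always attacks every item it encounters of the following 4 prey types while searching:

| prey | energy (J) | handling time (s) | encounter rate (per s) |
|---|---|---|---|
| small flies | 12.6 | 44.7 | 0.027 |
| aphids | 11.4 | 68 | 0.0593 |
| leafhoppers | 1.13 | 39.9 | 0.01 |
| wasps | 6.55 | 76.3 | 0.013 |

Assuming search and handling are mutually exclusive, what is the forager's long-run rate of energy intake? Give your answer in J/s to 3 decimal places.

R = (0.027×12.6 + 0.0593×11.4 + 0.01×1.13 + 0.013×6.55) / (1 + 0.027×44.7 + 0.0593×68 + 0.01×39.9 + 0.013×76.3) = 1.113/7.63 = 0.1458 J/s.

0.146 J/s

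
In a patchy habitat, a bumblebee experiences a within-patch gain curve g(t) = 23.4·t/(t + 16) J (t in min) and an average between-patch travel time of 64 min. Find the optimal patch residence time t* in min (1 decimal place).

Optimal t* satisfies g'(t*) = g(t*)/(T + t*).
g'(t) = 23.4·16/(t + 16)². Setting 23.4·16/(t+16)² = 23.4t/[(t+16)(64+t)] gives 16(64+t) = t(t+16), so t² = 16×64 = 1024.
t* = √1024 = 32 min.

32.0 min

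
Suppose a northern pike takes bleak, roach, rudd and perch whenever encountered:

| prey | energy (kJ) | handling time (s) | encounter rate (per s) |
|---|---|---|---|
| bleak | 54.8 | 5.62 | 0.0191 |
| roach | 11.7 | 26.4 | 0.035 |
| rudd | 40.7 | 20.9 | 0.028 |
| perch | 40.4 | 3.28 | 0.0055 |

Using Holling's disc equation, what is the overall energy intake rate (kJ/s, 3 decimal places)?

1.070 kJ/s

R = (0.0191×54.8 + 0.035×11.7 + 0.028×40.7 + 0.0055×40.4) / (1 + 0.0191×5.62 + 0.035×26.4 + 0.028×20.9 + 0.0055×3.28) = 2.818/2.635 = 1.07 kJ/s.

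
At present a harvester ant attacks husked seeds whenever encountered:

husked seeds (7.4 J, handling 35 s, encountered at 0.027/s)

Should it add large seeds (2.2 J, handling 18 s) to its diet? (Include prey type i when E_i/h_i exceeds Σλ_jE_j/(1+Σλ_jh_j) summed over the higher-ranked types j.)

On husked seeds alone, R = ΣλE/(1+Σλh) = 0.1998/1.945 = 0.1027 J/s.
Profitability of large seeds: 2.2/18 = 0.1222 J/s.
0.1222 > 0.1027, so adding large seeds raises the average — include it.

Yes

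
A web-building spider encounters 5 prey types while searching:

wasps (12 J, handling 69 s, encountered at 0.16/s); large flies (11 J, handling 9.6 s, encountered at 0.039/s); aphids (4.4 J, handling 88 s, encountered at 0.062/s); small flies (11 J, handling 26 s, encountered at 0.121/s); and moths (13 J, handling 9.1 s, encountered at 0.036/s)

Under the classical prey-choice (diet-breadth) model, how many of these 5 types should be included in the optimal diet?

2

Profitabilities (E/h, J/s): moths 1.43, large flies 1.15, small flies 0.423, wasps 0.174, aphids 0.05. Add prey in this order while the next type's profitability exceeds the intake rate on those already taken.
Rate on top 1: 0.3525. large flies: 1.15 > 0.3525 → include.
Rate on top 2: 0.527. small flies: 0.423 < 0.527 → exclude; stop.
Optimal diet: moths, large flies — 2 of 5 types.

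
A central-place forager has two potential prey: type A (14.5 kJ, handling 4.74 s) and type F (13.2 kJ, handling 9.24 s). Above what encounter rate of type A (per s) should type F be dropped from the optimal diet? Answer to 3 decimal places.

0.185 per s

Drop type F once their profitability E₂/h₂ falls below the rate achievable on type A alone: E₂/h₂ = λE₁/(1 + λh₁).
Solve for λ: λE₁h₂ = E₂(1 + λh₁) → λ(E₁h₂ − E₂h₁) = E₂ → λ = E₂/(E₁h₂ − E₂h₁).
λ = 13.2/(14.5×9.24 − 13.2×4.74) = 13.2/71.41 = 0.1848 per s.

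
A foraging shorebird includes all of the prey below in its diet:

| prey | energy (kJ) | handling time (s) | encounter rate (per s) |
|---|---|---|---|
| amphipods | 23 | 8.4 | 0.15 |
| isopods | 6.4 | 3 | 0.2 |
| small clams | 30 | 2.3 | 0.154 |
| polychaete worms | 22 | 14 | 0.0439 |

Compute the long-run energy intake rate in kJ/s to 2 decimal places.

2.69 kJ/s

R = Σλ_iE_i / (1 + Σλ_ih_i)
Numerator: 0.15×23 + 0.2×6.4 + 0.154×30 + 0.0439×22 = 10.32
Denominator: 1 + 0.15×8.4 + 0.2×3 + 0.154×2.3 + 0.0439×14 = 3.829
R = 10.32/3.829 = 2.694 kJ/s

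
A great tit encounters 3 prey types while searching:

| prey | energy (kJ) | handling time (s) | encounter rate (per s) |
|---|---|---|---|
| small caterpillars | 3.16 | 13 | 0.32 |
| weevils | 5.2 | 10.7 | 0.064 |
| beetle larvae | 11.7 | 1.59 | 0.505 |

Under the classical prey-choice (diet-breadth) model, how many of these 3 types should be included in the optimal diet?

1

Rank by E/h (kJ/s): beetle larvae 7.36, weevils 0.486, small caterpillars 0.243. Include each in turn until the next type's E/h falls below the running intake rate.
Rate on top 1: 3.277. weevils: 0.486 < 3.277 → exclude; stop.
Optimal diet: beetle larvae — 1 of 3 types.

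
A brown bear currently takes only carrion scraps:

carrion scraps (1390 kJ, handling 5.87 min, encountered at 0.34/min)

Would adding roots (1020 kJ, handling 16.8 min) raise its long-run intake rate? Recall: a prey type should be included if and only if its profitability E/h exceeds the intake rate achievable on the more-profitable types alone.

Intake rate on the current diet: R = (0.34×1390) / (1 + 0.34×5.87) = 472.6/2.996 = 157.8 kJ/min.
roots: E/h = 1020/16.8 = 60.71 kJ/min.
Since 60.71 < R, time spent handling roots is better spent searching.

No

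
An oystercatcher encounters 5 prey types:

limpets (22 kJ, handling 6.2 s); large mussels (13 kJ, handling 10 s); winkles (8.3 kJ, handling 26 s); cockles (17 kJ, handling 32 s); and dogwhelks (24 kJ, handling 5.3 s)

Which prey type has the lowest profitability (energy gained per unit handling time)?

In descending order of E/h:
dogwhelks: 24/5.3 = 4.53 kJ/s
limpets: 22/6.2 = 3.55 kJ/s
large mussels: 13/10 = 1.3 kJ/s
cockles: 17/32 = 0.531 kJ/s
winkles: 8.3/26 = 0.319 kJ/s

winkles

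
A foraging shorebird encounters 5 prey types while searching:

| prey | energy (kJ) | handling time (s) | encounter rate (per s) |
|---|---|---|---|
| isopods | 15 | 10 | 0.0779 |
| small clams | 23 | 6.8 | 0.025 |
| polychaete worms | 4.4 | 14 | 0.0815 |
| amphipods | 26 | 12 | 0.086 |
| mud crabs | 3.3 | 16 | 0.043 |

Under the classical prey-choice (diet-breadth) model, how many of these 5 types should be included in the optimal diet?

3

Rank by E/h (kJ/s): small clams 3.38, amphipods 2.17, isopods 1.5, polychaete worms 0.314, mud crabs 0.206. Include each in turn until the next type's E/h falls below the running intake rate.
Rate on top 1: 0.4915. amphipods: 2.17 > 0.4915 → include.
Rate on top 2: 1.277. isopods: 1.5 > 1.277 → include.
Rate on top 3: 1.335. polychaete worms: 0.314 < 1.335 → exclude; stop.
Optimal diet: small clams, amphipods, isopods — 3 of 5 types.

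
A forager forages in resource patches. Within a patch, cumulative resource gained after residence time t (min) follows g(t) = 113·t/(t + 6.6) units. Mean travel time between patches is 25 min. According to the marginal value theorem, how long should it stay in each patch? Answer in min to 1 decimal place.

12.8 min

Optimal t* satisfies g'(t*) = g(t*)/(T + t*).
g'(t) = 113·6.6/(t + 6.6)². Setting 113·6.6/(t+6.6)² = 113t/[(t+6.6)(25+t)] gives 6.6(25+t) = t(t+6.6), so t² = 6.6×25 = 165.
t* = √165 = 12.85 min.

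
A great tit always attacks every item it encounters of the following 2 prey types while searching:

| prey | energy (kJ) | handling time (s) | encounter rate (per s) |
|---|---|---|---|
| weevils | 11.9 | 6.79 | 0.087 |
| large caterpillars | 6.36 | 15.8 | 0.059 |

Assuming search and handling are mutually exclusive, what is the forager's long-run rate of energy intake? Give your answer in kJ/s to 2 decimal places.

0.56 kJ/s

R = Σλ_iE_i / (1 + Σλ_ih_i)
Numerator: 0.087×11.9 + 0.059×6.36 = 1.411
Denominator: 1 + 0.087×6.79 + 0.059×15.8 = 2.523
R = 1.411/2.523 = 0.5591 kJ/s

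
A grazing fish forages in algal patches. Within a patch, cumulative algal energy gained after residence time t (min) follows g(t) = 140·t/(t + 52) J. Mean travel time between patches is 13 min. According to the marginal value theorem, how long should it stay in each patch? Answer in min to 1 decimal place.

26.0 min

By the marginal value theorem, leave when the instantaneous gain rate g'(t) equals the habitat-wide average g(t)/(T + t).
g'(t) = 140·52/(t + 52)². Setting 140·52/(t+52)² = 140t/[(t+52)(13+t)] gives 52(13+t) = t(t+52), so t² = 52×13 = 676.
t* = √676 = 26 min.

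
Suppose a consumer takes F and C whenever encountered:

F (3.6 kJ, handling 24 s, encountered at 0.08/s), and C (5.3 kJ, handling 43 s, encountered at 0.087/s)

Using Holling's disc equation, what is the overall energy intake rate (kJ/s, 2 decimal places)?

R = Σλ_iE_i / (1 + Σλ_ih_i)
Numerator: 0.08×3.6 + 0.087×5.3 = 0.7491
Denominator: 1 + 0.08×24 + 0.087×43 = 6.661
R = 0.7491/6.661 = 0.1125 kJ/s

0.11 kJ/s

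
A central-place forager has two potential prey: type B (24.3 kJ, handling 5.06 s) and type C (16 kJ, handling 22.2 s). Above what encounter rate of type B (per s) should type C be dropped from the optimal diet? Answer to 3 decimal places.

0.035 per s

The zero-one rule: include type C iff E₂/h₂ > λE₁/(1+λh₁). Equality gives the switch point.
λE₁h₂ = E₂ + λE₂h₁ ⇒ λ = E₂/(E₁h₂ − E₂h₁) = 16/(539.5 − 80.96) = 0.0349 per s.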